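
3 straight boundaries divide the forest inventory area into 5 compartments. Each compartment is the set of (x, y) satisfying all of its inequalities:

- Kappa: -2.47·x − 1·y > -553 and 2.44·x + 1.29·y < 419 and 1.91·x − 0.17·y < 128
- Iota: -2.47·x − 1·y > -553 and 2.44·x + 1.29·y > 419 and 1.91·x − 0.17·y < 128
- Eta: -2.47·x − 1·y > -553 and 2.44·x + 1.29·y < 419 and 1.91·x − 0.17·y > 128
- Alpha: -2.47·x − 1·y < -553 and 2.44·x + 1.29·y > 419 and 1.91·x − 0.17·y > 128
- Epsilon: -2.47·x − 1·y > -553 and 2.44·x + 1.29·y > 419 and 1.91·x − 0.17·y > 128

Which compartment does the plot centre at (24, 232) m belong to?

Kappa

-2.47·24 − 1·232 = -291.280, which is > -553
2.44·24 + 1.29·232 = 357.840, which is < 419
1.91·24 − 0.17·232 = 6.400, which is < 128
This sign pattern matches Kappa.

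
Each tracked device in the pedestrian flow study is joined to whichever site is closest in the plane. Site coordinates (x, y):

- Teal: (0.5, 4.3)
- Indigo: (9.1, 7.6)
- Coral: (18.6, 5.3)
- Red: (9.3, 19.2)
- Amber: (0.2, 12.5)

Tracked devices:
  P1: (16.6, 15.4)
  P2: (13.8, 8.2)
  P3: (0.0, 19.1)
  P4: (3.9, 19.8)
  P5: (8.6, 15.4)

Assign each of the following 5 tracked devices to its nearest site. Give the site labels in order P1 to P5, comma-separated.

P1 → Red (d²=67.73)
P2 → Indigo (d²=22.45)
P3 → Amber (d²=43.60)
P4 → Red (d²=29.52)
P5 → Red (d²=14.93)

Red, Indigo, Amber, Red, Red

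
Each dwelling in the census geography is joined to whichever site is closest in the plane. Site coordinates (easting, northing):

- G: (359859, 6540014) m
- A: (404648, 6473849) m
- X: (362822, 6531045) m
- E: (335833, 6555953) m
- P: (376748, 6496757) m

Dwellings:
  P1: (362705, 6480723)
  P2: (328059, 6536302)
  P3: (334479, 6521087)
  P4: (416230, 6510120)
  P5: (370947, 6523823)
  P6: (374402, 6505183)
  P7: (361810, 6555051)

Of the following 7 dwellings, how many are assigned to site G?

1

P1 → P
P2 → E
P3 → X
P4 → A
P5 → X
P6 → P
P7 → G
1 of the 7 goes to G.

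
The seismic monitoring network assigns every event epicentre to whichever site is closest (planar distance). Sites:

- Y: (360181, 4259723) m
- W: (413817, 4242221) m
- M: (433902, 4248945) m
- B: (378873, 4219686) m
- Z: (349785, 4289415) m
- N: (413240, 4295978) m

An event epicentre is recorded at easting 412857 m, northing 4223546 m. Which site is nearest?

W

Squared distances to each site:
Y: 4083536305.000; W: 349677225.000; M: 1088001226.000; B: 1169811856.000; Z: 8316802345.000; N: 5246541313.000.
Minimum at W.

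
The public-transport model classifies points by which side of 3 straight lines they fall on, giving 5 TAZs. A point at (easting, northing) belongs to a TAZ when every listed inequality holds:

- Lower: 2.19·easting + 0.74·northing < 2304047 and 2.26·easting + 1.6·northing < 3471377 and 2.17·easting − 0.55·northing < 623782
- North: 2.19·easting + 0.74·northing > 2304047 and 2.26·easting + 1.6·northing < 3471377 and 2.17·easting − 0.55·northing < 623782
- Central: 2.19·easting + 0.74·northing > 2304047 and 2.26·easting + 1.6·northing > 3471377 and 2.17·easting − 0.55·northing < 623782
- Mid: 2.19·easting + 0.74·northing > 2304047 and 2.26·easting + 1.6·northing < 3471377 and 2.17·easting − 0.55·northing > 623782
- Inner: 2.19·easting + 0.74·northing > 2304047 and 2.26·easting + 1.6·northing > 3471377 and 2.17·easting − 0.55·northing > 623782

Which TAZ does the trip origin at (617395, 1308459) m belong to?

Central

2.19·617395 + 0.74·1308459 = 2320354.710, which is > 2304047
2.26·617395 + 1.6·1308459 = 3488847.100, which is > 3471377
2.17·617395 − 0.55·1308459 = 620094.700, which is < 623782
This sign pattern matches Central.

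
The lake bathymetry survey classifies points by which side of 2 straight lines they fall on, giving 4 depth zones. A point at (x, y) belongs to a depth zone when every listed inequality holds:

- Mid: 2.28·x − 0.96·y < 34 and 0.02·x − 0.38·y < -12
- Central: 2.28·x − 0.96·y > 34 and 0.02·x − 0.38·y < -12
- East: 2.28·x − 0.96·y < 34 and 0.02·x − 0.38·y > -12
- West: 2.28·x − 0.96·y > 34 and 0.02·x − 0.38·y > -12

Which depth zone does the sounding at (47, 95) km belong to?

2.28·47 − 0.96·95 = 15.960, which is < 34
0.02·47 − 0.38·95 = -35.160, which is < -12
This sign pattern matches Mid.

Mid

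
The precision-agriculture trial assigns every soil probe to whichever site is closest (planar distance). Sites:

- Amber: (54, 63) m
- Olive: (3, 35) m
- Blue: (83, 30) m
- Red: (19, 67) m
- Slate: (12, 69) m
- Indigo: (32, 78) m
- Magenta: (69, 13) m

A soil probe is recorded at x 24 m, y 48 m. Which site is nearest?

Squared distances to each site:
Amber: 1125.000; Olive: 610.000; Blue: 3805.000; Red: 386.000; Slate: 585.000; Indigo: 964.000; Magenta: 3250.000.
Minimum at Red.

Red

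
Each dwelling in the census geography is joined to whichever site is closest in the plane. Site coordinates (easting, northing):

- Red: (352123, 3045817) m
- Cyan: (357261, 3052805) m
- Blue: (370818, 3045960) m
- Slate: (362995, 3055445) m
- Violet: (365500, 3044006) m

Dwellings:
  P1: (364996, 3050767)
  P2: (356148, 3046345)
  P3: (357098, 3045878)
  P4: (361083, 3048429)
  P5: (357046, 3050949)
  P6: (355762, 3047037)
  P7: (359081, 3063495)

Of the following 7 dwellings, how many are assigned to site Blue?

0

P1 → Slate
P2 → Red
P3 → Red
P4 → Cyan
P5 → Cyan
P6 → Red
P7 → Slate
0 of the 7 go to Blue.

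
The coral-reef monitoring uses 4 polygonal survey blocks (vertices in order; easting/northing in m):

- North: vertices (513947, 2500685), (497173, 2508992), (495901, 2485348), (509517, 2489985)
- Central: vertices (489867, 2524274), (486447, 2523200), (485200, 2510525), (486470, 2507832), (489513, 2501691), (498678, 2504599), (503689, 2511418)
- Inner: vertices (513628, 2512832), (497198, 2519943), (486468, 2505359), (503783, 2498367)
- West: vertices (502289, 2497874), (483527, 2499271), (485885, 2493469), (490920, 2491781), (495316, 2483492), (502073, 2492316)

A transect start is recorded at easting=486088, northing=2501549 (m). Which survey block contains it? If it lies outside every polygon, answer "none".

none

Cast a ray rightward from (486088, 2501549). For each polygon, the edges (by vertex number in listed order) whose endpoints lie on opposite sides of northing = 2501549, where each meets that height, and whether that is right or left of the point:
North: 1–2 at easting≈512202.4 (right), 2–3 at easting≈496772.6 (right) → 2 crossings.
Central: no edge straddles that height → 0 crossings.
Inner: 3–4 at easting≈495903.1 (right), 4–1 at easting≈505948.7 (right) → 2 crossings.
West: no edge straddles that height → 0 crossings.
All counts are even, so the point lies outside every listed polygon.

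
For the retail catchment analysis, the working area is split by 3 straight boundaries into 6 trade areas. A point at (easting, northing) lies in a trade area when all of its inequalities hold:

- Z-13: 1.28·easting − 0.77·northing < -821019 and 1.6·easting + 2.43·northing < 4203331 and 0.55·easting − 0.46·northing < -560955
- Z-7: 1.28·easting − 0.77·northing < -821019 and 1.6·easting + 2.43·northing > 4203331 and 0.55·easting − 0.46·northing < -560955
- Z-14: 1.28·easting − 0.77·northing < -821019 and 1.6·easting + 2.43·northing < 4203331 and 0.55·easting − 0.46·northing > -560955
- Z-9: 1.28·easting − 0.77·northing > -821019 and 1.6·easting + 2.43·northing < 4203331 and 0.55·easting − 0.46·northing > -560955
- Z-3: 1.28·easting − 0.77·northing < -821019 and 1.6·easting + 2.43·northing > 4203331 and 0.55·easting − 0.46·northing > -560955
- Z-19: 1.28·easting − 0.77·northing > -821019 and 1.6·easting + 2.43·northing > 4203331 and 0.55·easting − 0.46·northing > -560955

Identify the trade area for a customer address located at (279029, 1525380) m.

Z-9

1.28·279029 − 0.77·1525380 = -817385.480, which is > -821019
1.6·279029 + 2.43·1525380 = 4153119.800, which is < 4203331
0.55·279029 − 0.46·1525380 = -548208.850, which is > -560955
This sign pattern matches Z-9.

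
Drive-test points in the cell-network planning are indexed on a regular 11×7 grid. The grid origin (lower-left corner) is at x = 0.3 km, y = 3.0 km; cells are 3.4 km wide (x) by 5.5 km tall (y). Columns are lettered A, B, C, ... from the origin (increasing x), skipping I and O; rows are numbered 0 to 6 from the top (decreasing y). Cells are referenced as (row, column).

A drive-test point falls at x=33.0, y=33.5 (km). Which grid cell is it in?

Column index: ⌊(33.0 − 0.3) / 3.4⌋ = ⌊9.618⌋ = 9 → column K
Row offset from origin: ⌊(33.5 − 3.0) / 5.5⌋ = ⌊5.545⌋ = 5 → row 1 (counted from top)

(1, K)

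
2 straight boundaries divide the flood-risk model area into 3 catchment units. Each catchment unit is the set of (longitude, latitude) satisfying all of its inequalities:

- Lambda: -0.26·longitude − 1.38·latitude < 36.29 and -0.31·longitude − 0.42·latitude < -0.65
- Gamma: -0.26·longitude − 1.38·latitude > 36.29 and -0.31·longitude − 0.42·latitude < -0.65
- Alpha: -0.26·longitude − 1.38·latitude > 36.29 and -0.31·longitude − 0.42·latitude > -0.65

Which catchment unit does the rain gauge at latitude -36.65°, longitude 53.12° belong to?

Gamma

-0.26·53.12 − 1.38·-36.65 = 36.766, which is > 36.29
-0.31·53.12 − 0.42·-36.65 = -1.074, which is < -0.65
This sign pattern matches Gamma.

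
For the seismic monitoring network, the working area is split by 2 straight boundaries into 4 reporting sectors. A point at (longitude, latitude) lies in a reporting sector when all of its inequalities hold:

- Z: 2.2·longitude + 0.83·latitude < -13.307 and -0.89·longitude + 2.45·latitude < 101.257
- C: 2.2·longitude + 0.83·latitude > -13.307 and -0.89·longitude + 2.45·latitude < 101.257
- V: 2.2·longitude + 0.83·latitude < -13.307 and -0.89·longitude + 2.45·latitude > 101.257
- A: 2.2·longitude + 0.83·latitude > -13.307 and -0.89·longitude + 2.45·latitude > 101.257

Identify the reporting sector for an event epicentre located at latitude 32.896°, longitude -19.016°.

2.2·-19.016 + 0.83·32.896 = -14.532, which is < -13.307
-0.89·-19.016 + 2.45·32.896 = 97.519, which is < 101.257
This sign pattern matches Z.

Z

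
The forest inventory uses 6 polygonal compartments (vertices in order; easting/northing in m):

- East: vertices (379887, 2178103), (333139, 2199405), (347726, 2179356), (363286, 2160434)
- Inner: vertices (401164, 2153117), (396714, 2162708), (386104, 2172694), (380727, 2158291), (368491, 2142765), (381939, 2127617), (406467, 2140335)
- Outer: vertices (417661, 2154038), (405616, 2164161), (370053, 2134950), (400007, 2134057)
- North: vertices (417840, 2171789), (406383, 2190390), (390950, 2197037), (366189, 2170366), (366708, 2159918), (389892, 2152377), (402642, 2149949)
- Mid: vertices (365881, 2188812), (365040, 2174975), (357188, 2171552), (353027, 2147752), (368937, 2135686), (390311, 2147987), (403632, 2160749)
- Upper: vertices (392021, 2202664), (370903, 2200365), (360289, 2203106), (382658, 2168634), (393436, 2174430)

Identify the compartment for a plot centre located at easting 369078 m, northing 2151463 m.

Mid

Cast a ray rightward from (369078, 2151463). For each polygon, the edges (by vertex number in listed order) whose endpoints lie on opposite sides of northing = 2151463, where each meets that height, and whether that is right or left of the point:
East: no edge straddles that height → 0 crossings.
Inner: 4–5 at easting≈375345.9 (right), 7–1 at easting≈401850.2 (right) → 2 crossings.
Outer: 2–3 at easting≈390156.8 (right), 4–1 at easting≈415385.9 (right) → 2 crossings.
North: 6–7 at easting≈394691.6 (right), 7–1 at easting≈403695.6 (right) → 2 crossings.
Mid: 3–4 at easting≈353675.8 (left), 6–7 at easting≈393939.3 (right) → 1 crossing.
Upper: no edge straddles that height → 0 crossings.
Only Mid has an odd count, so the point is inside Mid.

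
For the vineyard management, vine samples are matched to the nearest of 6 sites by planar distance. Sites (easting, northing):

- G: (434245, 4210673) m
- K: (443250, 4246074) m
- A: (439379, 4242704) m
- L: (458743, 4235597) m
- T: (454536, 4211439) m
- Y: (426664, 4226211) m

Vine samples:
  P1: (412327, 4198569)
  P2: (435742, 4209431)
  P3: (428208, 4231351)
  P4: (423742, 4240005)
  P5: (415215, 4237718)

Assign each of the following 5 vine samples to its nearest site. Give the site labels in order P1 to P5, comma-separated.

G, G, Y, Y, Y

P1 → G (d²=626905540.00)
P2 → G (d²=3783573.00)
P3 → Y (d²=28803536.00)
P4 → Y (d²=198812520.00)
P5 → Y (d²=263490650.00)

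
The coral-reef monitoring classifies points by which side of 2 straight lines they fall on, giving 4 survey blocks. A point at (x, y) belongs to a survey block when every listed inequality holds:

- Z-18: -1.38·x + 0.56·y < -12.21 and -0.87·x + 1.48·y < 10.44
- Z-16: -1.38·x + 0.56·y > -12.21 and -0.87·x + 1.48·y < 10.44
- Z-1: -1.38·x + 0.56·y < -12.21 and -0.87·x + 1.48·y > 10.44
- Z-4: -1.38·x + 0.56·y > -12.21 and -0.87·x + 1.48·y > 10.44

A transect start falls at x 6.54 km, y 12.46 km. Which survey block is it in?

-1.38·6.54 + 0.56·12.46 = -2.048, which is > -12.21
-0.87·6.54 + 1.48·12.46 = 12.751, which is > 10.44
This sign pattern matches Z-4.

Z-4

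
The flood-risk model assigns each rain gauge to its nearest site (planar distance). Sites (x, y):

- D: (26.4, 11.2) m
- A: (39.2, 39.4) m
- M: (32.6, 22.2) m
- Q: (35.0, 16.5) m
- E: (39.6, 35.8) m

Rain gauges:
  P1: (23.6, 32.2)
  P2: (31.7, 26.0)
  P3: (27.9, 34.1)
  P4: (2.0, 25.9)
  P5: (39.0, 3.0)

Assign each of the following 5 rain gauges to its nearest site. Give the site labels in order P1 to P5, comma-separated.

M, M, E, D, Q

P1 → M (d²=181.00)
P2 → M (d²=15.25)
P3 → E (d²=139.78)
P4 → D (d²=811.45)
P5 → Q (d²=198.25)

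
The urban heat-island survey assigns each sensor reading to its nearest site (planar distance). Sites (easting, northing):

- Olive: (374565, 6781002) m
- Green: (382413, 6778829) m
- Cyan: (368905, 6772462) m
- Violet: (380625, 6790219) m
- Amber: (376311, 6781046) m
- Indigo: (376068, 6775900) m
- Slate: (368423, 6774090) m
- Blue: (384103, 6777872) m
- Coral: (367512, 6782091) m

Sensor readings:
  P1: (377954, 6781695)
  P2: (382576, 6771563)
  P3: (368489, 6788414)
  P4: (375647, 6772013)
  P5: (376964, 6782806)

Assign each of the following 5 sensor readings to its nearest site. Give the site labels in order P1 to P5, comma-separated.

Amber, Blue, Coral, Indigo, Amber

P1 → Amber (d²=3120650.00)
P2 → Blue (d²=42135210.00)
P3 → Coral (d²=40934858.00)
P4 → Indigo (d²=15286010.00)
P5 → Amber (d²=3524009.00)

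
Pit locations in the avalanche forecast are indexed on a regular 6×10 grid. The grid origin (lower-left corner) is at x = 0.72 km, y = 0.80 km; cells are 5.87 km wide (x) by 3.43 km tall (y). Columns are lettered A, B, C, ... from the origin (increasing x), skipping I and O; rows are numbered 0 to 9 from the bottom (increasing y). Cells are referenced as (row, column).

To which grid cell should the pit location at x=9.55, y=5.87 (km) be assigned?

(1, B)

Column index: ⌊(9.55 − 0.72) / 5.87⌋ = ⌊1.504⌋ = 1 → column B
Row offset from origin: ⌊(5.87 − 0.80) / 3.43⌋ = ⌊1.478⌋ = 1 → row 1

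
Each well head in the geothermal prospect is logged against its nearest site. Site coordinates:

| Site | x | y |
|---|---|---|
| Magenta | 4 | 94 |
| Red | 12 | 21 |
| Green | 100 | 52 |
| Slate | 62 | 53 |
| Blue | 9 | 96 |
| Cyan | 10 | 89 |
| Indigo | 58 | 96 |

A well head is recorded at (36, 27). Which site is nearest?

Squared distances to each site:
Magenta: 5513.000; Red: 612.000; Green: 4721.000; Slate: 1352.000; Blue: 5490.000; Cyan: 4520.000; Indigo: 5245.000.
Minimum at Red.

Red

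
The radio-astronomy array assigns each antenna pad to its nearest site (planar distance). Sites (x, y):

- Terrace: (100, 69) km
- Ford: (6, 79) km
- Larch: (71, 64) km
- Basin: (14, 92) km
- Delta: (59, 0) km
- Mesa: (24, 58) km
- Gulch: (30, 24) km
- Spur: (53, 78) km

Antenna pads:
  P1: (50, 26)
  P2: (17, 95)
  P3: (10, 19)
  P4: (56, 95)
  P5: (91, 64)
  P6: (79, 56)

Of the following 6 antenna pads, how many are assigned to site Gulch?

2

P1 → Gulch
P2 → Basin
P3 → Gulch
P4 → Spur
P5 → Terrace
P6 → Larch
2 of the 6 go to Gulch.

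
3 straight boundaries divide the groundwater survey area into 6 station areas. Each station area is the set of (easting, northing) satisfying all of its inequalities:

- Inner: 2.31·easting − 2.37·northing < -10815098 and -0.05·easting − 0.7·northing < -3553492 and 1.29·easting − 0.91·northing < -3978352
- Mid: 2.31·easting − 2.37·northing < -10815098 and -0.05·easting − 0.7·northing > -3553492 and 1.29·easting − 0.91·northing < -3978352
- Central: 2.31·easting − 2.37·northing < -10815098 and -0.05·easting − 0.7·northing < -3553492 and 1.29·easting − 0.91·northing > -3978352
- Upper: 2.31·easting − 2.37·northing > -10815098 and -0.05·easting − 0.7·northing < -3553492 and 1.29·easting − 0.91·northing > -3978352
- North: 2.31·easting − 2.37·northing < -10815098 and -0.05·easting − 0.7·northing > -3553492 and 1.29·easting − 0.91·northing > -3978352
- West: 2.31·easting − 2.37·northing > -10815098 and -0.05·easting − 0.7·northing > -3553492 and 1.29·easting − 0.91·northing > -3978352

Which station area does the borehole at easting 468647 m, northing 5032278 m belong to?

2.31·468647 − 2.37·5032278 = -10843924.290, which is < -10815098
-0.05·468647 − 0.7·5032278 = -3546026.950, which is > -3553492
1.29·468647 − 0.91·5032278 = -3974818.350, which is > -3978352
This sign pattern matches North.

North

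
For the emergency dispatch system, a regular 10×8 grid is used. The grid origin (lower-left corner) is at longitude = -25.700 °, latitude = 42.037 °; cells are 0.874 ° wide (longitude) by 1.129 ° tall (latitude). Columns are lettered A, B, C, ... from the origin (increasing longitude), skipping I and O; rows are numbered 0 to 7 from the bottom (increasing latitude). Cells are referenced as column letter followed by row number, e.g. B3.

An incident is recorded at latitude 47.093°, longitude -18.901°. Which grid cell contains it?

H4

Column index: ⌊(-18.901 − -25.700) / 0.874⌋ = ⌊7.779⌋ = 7 → column H
Row offset from origin: ⌊(47.093 − 42.037) / 1.129⌋ = ⌊4.478⌋ = 4 → row 4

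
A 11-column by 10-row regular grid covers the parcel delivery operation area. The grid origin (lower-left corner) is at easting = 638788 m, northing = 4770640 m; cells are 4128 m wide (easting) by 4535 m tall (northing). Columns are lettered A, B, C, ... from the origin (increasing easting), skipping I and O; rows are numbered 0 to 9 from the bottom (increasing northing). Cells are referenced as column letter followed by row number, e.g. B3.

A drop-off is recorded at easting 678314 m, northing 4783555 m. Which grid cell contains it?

K2

Column index: ⌊(678314 − 638788) / 4128⌋ = ⌊9.575⌋ = 9 → column K
Row offset from origin: ⌊(4783555 − 4770640) / 4535⌋ = ⌊2.848⌋ = 2 → row 2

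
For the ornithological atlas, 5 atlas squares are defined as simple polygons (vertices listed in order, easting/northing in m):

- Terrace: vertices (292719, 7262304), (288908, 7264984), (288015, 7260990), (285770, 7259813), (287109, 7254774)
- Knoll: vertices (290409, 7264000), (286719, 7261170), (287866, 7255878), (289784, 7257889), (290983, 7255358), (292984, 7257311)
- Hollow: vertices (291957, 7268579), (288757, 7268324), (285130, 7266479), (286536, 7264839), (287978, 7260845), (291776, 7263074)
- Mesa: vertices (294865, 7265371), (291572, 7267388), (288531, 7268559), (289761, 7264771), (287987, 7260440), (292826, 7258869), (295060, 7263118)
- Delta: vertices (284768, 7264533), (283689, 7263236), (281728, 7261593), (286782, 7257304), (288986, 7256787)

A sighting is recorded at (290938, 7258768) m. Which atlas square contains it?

Cast a ray rightward from (290938, 7258768). For each polygon, the edges (by vertex number in listed order) whose endpoints lie on opposite sides of northing = 7258768, where each meets that height, and whether that is right or left of the point:
Terrace: 4–5 at easting≈286047.7 (left), 5–1 at easting≈290084.6 (left) → 0 crossings.
Knoll: 2–3 at easting≈287239.6 (left), 6–1 at easting≈292423.1 (right) → 1 crossing.
Hollow: no edge straddles that height → 0 crossings.
Mesa: no edge straddles that height → 0 crossings.
Delta: 3–4 at easting≈285056.9 (left), 5–1 at easting≈287907.3 (left) → 0 crossings.
Only Knoll has an odd count, so the point is inside Knoll.

Knoll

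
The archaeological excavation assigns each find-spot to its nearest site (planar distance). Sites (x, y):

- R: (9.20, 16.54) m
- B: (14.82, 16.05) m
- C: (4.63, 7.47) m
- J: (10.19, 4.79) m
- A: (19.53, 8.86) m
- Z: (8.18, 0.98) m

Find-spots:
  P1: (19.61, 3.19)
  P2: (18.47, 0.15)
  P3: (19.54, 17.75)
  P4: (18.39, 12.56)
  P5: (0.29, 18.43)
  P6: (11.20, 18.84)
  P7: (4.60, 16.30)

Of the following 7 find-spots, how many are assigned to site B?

1

P1 → A
P2 → A
P3 → B
P4 → A
P5 → R
P6 → R
P7 → R
1 of the 7 goes to B.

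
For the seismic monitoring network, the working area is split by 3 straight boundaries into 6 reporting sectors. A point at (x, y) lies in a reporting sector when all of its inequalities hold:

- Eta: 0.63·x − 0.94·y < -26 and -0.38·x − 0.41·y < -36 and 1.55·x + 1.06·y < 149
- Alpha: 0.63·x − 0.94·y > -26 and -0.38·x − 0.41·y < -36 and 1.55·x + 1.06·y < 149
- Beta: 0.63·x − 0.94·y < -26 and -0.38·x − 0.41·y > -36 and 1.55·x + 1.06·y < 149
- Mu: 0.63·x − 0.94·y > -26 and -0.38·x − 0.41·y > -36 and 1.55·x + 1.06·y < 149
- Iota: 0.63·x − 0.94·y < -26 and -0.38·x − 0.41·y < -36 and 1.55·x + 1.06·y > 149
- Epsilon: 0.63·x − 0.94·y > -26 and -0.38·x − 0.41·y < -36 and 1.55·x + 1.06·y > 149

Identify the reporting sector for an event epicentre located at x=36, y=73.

0.63·36 − 0.94·73 = -45.940, which is < -26
-0.38·36 − 0.41·73 = -43.610, which is < -36
1.55·36 + 1.06·73 = 133.180, which is < 149
This sign pattern matches Eta.

Eta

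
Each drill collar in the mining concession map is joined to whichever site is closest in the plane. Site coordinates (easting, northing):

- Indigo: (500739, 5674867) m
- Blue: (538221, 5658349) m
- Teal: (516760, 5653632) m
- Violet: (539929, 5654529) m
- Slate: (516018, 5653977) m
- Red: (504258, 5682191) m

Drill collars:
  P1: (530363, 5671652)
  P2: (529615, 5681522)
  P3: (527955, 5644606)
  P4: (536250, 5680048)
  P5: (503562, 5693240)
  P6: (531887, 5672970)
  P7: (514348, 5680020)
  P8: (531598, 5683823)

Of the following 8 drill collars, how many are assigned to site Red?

P1 → Blue
P2 → Blue
P3 → Teal
P4 → Blue
P5 → Red
P6 → Blue
P7 → Red
P8 → Blue
2 of the 8 go to Red.

2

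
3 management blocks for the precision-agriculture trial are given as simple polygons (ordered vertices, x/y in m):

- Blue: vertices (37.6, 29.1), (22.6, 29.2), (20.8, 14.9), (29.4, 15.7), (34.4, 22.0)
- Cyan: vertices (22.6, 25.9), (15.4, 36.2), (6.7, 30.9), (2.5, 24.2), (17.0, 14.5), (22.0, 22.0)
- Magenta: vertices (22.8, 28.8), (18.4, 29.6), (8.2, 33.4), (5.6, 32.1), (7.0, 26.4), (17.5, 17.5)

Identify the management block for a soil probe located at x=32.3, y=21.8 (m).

Blue

Cast a ray rightward from (32.3, 21.8). For each polygon, the edges (by vertex number in listed order) whose endpoints lie on opposite sides of y = 21.8, where each meets that height, and whether that is right or left of the point:
Blue: 2–3 at x≈21.67 (left), 4–5 at x≈34.24 (right) → 1 crossing.
Cyan: 4–5 at x≈6.09 (left), 5–6 at x≈21.87 (left) → 0 crossings.
Magenta: 5–6 at x≈12.43 (left), 6–1 at x≈19.52 (left) → 0 crossings.
Only Blue has an odd count, so the point is inside Blue.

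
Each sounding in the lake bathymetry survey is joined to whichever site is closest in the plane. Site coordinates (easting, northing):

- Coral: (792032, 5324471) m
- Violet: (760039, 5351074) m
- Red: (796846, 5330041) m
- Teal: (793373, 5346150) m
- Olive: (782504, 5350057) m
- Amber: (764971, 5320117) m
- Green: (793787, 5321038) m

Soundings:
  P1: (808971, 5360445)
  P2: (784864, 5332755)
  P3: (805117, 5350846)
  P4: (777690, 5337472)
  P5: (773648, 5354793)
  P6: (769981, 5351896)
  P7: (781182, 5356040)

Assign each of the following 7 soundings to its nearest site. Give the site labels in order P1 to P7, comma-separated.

Teal, Coral, Teal, Olive, Olive, Violet, Olive

P1 → Teal (d²=447644629.00)
P2 → Coral (d²=120004880.00)
P3 → Teal (d²=159973952.00)
P4 → Olive (d²=181556821.00)
P5 → Olive (d²=100858432.00)
P6 → Violet (d²=99519048.00)
P7 → Olive (d²=37543973.00)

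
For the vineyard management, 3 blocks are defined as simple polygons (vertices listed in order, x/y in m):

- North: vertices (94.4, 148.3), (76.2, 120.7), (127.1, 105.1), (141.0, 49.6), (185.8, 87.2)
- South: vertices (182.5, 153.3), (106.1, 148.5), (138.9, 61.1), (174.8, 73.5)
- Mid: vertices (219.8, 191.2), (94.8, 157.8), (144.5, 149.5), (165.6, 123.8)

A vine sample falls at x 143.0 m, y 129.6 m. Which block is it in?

South

Cast a ray rightward from (143.0, 129.6). For each polygon, the edges (by vertex number in listed order) whose endpoints lie on opposite sides of y = 129.6, where each meets that height, and whether that is right or left of the point:
North: 1–2 at x≈82.07 (left), 5–1 at x≈122.37 (left) → 0 crossings.
South: 2–3 at x≈113.19 (left), 4–1 at x≈180.21 (right) → 1 crossing.
Mid: 3–4 at x≈160.84 (right), 4–1 at x≈170.26 (right) → 2 crossings.
Only South has an odd count, so the point is inside South.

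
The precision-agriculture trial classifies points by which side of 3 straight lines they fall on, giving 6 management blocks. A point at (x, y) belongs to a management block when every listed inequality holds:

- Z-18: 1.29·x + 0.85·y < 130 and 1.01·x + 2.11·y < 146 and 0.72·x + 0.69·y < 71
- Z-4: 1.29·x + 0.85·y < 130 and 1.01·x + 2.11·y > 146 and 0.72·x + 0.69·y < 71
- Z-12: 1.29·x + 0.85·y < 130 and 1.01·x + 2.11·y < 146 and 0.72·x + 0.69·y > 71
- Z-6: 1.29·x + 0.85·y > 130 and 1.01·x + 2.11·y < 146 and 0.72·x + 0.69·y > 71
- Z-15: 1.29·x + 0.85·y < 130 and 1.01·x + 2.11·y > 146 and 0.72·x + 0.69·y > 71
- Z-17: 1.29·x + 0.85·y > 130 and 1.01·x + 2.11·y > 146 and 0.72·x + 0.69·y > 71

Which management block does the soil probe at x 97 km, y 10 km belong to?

Z-6

1.29·97 + 0.85·10 = 133.630, which is > 130
1.01·97 + 2.11·10 = 119.070, which is < 146
0.72·97 + 0.69·10 = 76.740, which is > 71
This sign pattern matches Z-6.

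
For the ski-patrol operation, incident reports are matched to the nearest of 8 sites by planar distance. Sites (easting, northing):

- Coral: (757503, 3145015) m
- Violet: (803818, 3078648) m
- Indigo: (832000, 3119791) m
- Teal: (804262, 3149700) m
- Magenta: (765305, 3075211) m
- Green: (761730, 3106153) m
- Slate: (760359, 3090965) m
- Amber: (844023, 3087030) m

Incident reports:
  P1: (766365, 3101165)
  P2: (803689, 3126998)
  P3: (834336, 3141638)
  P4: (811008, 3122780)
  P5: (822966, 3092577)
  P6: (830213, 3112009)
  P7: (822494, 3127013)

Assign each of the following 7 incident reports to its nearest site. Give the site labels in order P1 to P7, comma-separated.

Green, Teal, Indigo, Indigo, Amber, Indigo, Indigo

P1 → Green (d²=46363369.00)
P2 → Teal (d²=515709133.00)
P3 → Indigo (d²=482748305.00)
P4 → Indigo (d²=449598185.00)
P5 → Amber (d²=474166458.00)
P6 → Indigo (d²=63752893.00)
P7 → Indigo (d²=142521320.00)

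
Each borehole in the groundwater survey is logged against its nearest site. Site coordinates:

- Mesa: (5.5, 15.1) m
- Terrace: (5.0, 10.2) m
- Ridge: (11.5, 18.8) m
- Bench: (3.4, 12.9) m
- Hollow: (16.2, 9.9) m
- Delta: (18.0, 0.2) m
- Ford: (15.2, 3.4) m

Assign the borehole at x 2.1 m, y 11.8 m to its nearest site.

Bench

Squared distances to each site:
Mesa: 22.450; Terrace: 10.970; Ridge: 137.360; Bench: 2.900; Hollow: 202.420; Delta: 387.370; Ford: 242.170.
Minimum at Bench.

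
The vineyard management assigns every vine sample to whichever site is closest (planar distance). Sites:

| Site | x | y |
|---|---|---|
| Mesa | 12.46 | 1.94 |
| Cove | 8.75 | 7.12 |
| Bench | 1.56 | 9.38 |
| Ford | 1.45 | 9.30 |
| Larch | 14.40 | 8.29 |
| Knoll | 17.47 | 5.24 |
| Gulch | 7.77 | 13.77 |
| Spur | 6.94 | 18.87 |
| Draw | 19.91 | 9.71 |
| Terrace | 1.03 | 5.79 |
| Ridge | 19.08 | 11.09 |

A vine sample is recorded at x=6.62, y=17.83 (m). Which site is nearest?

Squared distances to each site:
Mesa: 286.598; Cove: 119.241; Bench: 97.006; Ford: 99.490; Larch: 151.540; Knoll: 276.231; Gulch: 17.806; Spur: 1.184; Draw: 242.558; Terrace: 176.210; Ridge: 200.679.
Minimum at Spur.

Spur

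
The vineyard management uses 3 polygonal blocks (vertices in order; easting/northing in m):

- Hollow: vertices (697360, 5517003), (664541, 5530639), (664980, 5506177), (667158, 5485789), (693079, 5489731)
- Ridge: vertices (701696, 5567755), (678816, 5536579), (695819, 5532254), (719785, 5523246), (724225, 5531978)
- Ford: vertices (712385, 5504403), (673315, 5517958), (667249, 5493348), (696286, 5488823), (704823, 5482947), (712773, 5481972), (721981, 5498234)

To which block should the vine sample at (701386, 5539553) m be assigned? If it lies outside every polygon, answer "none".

Ridge

Cast a ray rightward from (701386, 5539553). For each polygon, the edges (by vertex number in listed order) whose endpoints lie on opposite sides of northing = 5539553, where each meets that height, and whether that is right or left of the point:
Hollow: no edge straddles that height → 0 crossings.
Ridge: 1–2 at easting≈680998.6 (left), 5–1 at easting≈719455.0 (right) → 1 crossing.
Ford: no edge straddles that height → 0 crossings.
Only Ridge has an odd count, so the point is inside Ridge.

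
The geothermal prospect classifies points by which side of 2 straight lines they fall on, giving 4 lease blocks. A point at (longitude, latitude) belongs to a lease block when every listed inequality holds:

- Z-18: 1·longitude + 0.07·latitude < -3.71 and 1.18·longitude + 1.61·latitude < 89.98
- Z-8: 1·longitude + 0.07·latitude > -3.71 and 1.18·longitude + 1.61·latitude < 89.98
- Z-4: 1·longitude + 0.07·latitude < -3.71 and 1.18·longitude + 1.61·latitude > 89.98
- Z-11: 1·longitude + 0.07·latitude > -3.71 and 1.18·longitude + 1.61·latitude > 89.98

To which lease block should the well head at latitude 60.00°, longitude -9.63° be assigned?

1·-9.63 + 0.07·60.00 = -5.430, which is < -3.71
1.18·-9.63 + 1.61·60.00 = 85.237, which is < 89.98
This sign pattern matches Z-18.

Z-18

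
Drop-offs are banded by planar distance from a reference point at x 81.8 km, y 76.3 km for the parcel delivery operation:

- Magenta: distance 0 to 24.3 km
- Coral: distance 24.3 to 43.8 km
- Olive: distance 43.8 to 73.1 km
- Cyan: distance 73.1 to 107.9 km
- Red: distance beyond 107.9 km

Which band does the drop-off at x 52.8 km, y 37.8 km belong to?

Distance = √((52.8−81.8)² + (37.8−76.3)²) = √(841.000 + 1482.250) = 48.200 km.
43.8 ≤ 48.200 < 73.1 → Olive.

Olive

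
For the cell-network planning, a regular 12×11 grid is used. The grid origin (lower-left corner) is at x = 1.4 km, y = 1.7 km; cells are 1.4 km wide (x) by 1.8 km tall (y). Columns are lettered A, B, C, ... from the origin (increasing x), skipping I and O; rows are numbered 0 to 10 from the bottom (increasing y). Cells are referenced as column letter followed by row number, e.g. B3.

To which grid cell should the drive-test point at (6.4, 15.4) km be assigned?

D7

Column index: ⌊(6.4 − 1.4) / 1.4⌋ = ⌊3.571⌋ = 3 → column D
Row offset from origin: ⌊(15.4 − 1.7) / 1.8⌋ = ⌊7.611⌋ = 7 → row 7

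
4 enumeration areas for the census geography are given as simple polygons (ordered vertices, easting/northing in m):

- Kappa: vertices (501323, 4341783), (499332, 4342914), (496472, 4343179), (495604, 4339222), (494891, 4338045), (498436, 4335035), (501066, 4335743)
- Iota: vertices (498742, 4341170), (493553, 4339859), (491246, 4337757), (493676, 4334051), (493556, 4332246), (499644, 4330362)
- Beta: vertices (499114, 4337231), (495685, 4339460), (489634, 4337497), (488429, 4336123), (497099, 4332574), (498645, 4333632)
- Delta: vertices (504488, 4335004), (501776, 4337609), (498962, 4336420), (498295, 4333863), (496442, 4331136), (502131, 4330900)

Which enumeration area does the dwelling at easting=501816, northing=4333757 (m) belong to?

Delta

Cast a ray rightward from (501816, 4333757). For each polygon, the edges (by vertex number in listed order) whose endpoints lie on opposite sides of northing = 4333757, where each meets that height, and whether that is right or left of the point:
Kappa: no edge straddles that height → 0 crossings.
Iota: 4–5 at easting≈493656.5 (left), 6–1 at easting≈499360.7 (left) → 0 crossings.
Beta: 4–5 at easting≈494209.0 (left), 6–1 at easting≈498661.3 (left) → 0 crossings.
Delta: 4–5 at easting≈498223.0 (left), 6–1 at easting≈503771.8 (right) → 1 crossing.
Only Delta has an odd count, so the point is inside Delta.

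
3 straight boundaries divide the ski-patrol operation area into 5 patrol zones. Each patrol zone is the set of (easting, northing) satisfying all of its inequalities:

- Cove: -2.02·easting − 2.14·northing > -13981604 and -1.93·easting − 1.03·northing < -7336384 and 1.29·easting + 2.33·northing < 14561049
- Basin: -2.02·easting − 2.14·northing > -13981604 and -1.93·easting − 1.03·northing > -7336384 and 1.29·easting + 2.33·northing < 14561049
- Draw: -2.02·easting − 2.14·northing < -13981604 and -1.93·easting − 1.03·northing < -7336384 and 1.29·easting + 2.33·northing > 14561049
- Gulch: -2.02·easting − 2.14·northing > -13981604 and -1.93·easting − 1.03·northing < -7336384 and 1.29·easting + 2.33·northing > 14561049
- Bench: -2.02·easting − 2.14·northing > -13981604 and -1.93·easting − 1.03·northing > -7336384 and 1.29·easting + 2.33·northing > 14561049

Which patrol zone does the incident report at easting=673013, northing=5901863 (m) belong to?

-2.02·673013 − 2.14·5901863 = -13989473.080, which is < -13981604
-1.93·673013 − 1.03·5901863 = -7377833.980, which is < -7336384
1.29·673013 + 2.33·5901863 = 14619527.560, which is > 14561049
This sign pattern matches Draw.

Draw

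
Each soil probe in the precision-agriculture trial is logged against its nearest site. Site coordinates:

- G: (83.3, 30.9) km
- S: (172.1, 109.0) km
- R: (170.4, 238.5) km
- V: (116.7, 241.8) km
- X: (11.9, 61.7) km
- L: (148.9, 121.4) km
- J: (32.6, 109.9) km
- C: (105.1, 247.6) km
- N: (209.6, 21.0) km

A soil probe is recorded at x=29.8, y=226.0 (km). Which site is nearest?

Squared distances to each site:
G: 40926.260; S: 33938.290; R: 19924.610; V: 7801.250; X: 27314.900; L: 25125.970; J: 13487.050; C: 6136.650; N: 74353.040.
Minimum at C.

C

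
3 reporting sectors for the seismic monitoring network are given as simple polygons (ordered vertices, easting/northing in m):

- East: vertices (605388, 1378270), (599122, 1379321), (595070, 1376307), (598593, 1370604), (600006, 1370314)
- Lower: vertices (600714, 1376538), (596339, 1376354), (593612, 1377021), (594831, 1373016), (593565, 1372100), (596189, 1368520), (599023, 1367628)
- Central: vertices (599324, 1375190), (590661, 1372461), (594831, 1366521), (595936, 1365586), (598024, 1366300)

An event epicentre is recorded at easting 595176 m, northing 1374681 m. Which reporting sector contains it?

Lower

Cast a ray rightward from (595176, 1374681). For each polygon, the edges (by vertex number in listed order) whose endpoints lie on opposite sides of northing = 1374681, where each meets that height, and whether that is right or left of the point:
East: 3–4 at easting≈596074.5 (right), 5–1 at easting≈602960.1 (right) → 2 crossings.
Lower: 3–4 at easting≈594324.2 (left), 7–1 at easting≈600361.6 (right) → 1 crossing.
Central: 1–2 at easting≈597708.2 (right), 5–1 at easting≈599249.6 (right) → 2 crossings.
Only Lower has an odd count, so the point is inside Lower.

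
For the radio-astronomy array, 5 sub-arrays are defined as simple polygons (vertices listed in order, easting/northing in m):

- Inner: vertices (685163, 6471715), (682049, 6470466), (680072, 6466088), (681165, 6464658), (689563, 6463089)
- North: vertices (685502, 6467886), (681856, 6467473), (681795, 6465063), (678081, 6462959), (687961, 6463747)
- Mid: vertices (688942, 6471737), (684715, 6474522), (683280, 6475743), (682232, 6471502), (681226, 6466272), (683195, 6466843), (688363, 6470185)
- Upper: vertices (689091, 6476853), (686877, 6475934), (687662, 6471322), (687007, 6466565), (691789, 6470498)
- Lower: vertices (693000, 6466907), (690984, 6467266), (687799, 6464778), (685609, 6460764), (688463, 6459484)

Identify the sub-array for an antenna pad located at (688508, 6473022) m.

Cast a ray rightward from (688508, 6473022). For each polygon, the edges (by vertex number in listed order) whose endpoints lie on opposite sides of northing = 6473022, where each meets that height, and whether that is right or left of the point:
Inner: no edge straddles that height → 0 crossings.
North: no edge straddles that height → 0 crossings.
Mid: 1–2 at easting≈686991.7 (left), 3–4 at easting≈682607.6 (left) → 0 crossings.
Upper: 2–3 at easting≈687372.6 (left), 5–1 at easting≈690717.4 (right) → 1 crossing.
Lower: no edge straddles that height → 0 crossings.
Only Upper has an odd count, so the point is inside Upper.

Upper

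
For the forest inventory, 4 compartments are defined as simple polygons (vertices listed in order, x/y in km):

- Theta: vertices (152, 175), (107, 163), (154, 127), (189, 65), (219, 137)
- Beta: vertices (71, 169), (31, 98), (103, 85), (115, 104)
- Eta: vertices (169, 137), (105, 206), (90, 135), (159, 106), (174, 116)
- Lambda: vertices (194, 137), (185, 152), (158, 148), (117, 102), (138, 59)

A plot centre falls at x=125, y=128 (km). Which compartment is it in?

Eta

Cast a ray rightward from (125, 128). For each polygon, the edges (by vertex number in listed order) whose endpoints lie on opposite sides of y = 128, where each meets that height, and whether that is right or left of the point:
Theta: 2–3 at x≈152.7 (right), 4–5 at x≈215.2 (right) → 2 crossings.
Beta: 1–2 at x≈47.9 (left), 4–1 at x≈98.8 (left) → 0 crossings.
Eta: 3–4 at x≈106.7 (left), 5–1 at x≈171.1 (right) → 1 crossing.
Lambda: 3–4 at x≈140.2 (right), 5–1 at x≈187.5 (right) → 2 crossings.
Only Eta has an odd count, so the point is inside Eta.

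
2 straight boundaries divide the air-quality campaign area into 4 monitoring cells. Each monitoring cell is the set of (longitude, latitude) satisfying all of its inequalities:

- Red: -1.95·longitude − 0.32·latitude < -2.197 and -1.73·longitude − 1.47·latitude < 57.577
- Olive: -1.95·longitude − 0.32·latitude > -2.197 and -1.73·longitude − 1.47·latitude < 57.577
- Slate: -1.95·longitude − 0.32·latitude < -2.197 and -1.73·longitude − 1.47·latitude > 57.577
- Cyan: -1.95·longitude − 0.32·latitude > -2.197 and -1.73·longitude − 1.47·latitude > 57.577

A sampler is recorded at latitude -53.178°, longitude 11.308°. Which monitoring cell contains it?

Slate

-1.95·11.308 − 0.32·-53.178 = -5.034, which is < -2.197
-1.73·11.308 − 1.47·-53.178 = 58.609, which is > 57.577
This sign pattern matches Slate.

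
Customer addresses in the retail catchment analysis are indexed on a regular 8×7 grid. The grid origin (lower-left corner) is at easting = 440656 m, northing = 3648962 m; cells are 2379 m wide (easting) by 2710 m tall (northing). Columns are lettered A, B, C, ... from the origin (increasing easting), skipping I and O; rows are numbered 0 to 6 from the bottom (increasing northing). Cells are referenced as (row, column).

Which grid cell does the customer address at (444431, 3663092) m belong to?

Column index: ⌊(444431 − 440656) / 2379⌋ = ⌊1.587⌋ = 1 → column B
Row offset from origin: ⌊(3663092 − 3648962) / 2710⌋ = ⌊5.214⌋ = 5 → row 5

(5, B)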